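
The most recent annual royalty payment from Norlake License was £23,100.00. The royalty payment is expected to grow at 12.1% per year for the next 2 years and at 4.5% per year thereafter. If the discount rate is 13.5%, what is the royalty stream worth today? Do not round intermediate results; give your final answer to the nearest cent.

D_1 = 25895.10000
D_2 = 29028.40710
Terminal value at year 2: TV = D_2×(1+g_2)/(r−g_2) = 30334.68542/0.09 = 337052.06022
P_0 = D_1/(1+r)^1 + D_2/(1+r)^2 + TV/(1+r)^2
    = 22815.06608 + 22533.64676 + 261640.67629 = 306989.38913

£306989.39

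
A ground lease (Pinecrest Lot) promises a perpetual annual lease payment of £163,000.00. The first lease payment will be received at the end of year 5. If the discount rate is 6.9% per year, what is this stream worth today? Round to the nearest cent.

£1808954.71

Value at end of year 4: C / r = £163,000.00 / 0.069 = £2,362,318.8406
Discount to today: PV = £2,362,318.8406 / (1 + 0.069)^4 = £2,362,318.8406 / 1.305903 = £1,808,954.71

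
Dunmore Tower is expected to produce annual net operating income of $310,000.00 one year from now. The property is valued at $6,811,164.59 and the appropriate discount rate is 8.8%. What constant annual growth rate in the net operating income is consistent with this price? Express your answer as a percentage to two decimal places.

4.25%

P = D₁/(r−g) ⇒ g = r − D₁/P = 0.088 − $310,000.00/$6,811,164.59 = 0.042486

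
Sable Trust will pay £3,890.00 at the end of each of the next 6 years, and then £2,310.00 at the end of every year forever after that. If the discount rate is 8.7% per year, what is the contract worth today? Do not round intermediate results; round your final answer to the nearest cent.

PV of 6-year annuity: £3,890.00 × [1 − (1+0.087)^−6] / 0.087 = 17607.41447
Perpetuity value at year 6: £2,310.00 / 0.087 = 26551.72414
PV of perpetuity: 26551.72414 / (1+0.087)^6 = 16095.90732
Total PV = 17607.41447 + 16095.90732 = 33703.32179

£33703.32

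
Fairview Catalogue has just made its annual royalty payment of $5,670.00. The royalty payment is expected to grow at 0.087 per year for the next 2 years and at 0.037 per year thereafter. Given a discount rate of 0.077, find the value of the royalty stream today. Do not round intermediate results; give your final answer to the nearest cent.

$161235.56

D_1 = 6163.29000
D_2 = 6699.49623
Terminal value at year 2: TV = D_2×(1+g_2)/(r−g_2) = 6947.37759/0.04 = 173684.43976
P_0 = D_1/(1+r)^1 + D_2/(1+r)^2 + TV/(1+r)^2
    = 5722.64624 + 5775.78130 + 149737.13026 = 161235.55780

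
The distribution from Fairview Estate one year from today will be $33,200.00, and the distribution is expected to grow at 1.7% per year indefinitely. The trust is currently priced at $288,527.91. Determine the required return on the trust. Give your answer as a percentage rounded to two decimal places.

13.21%

P = D₁/(r − g) ⇒ r = D₁/P + g = $33,200.0000/$288,527.91 + 0.017 = 0.115067 + 0.017 = 0.132067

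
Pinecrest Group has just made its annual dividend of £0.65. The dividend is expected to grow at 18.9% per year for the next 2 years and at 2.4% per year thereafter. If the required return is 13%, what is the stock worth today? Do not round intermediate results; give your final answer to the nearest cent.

£8.36

D_1 = 0.77285
D_2 = 0.91892
Terminal value at year 2: TV = D_2×(1+g_2)/(r−g_2) = 0.94097/0.106 = 8.87710
P_0 = D_1/(1+r)^1 + D_2/(1+r)^2 + TV/(1+r)^2
    = 0.68394 + 0.71965 + 6.95207 = 8.35566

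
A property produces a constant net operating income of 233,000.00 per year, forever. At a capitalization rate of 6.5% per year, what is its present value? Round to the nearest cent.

Level perpetuity: PV = C / r = 233,000.00 / 0.065 = 3,584,615.38

3584615.38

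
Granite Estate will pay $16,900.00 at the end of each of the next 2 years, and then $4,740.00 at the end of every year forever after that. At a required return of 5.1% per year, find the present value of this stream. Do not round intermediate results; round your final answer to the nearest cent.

PV of 2-year annuity: $16,900.00 × [1 − (1+0.051)^−2] / 0.051 = 31379.56602
Perpetuity value at year 2: $4,740.00 / 0.051 = 92941.17647
PV of perpetuity: 92941.17647 / (1+0.051)^2 = 84140.04375
Total PV = 31379.56602 + 84140.04375 = 115519.60977

$115519.61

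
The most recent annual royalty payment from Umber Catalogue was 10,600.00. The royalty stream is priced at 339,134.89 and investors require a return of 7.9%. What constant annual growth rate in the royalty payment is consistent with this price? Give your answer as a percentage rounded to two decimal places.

P = D₀(1+g)/(r−g) ⇒ P(r−g) = D₀(1+g) ⇒ g(P+D₀) = P·r − D₀
g = (P·r − D₀)/(P + D₀) = (339,134.89×0.079 − 10,600.00) / (339,134.89 + 10,600.00) = 0.046297

4.63%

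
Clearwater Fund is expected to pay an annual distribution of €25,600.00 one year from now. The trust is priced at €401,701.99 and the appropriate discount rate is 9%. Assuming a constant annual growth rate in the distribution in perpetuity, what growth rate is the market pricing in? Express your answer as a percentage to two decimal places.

P = D₁/(r−g) ⇒ g = r − D₁/P = 0.09 − €25,600.00/€401,701.99 = 0.026271

2.63%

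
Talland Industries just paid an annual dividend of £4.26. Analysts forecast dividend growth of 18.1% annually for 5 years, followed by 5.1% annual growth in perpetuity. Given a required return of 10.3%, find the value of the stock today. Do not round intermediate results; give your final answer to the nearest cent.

£147.43

D_1 = 5.03106
D_2 = 5.94168
D_3 = 7.01713
D_4 = 8.28723
D_5 = 9.78721
Terminal value at year 5: TV = D_5×(1+g_2)/(r−g_2) = 10.28636/0.052 = 197.81465
P_0 = D_1/(1+r)^1 + D_2/(1+r)^2 + D_3/(1+r)^3 + D_4/(1+r)^4 + D_5/(1+r)^5 + TV/(1+r)^5
    = 4.56125 + 4.88381 + 5.22917 + 5.59896 + 5.99489 + 121.16604 = 147.43411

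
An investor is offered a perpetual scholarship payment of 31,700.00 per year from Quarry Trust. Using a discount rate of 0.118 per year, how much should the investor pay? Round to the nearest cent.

Level perpetuity: PV = C / r = 31,700.00 / 0.118 = 268,644.07

268644.07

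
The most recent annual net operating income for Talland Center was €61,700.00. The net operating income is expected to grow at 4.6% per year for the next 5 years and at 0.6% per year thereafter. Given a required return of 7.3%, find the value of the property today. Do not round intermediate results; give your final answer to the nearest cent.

€1101561.29

D_1 = 64538.20000
D_2 = 67506.95720
D_3 = 70612.27723
D_4 = 73860.44198
D_5 = 77258.02232
Terminal value at year 5: TV = D_5×(1+g_2)/(r−g_2) = 77721.57045/0.067 = 1160023.43954
P_0 = D_1/(1+r)^1 + D_2/(1+r)^2 + D_3/(1+r)^3 + D_4/(1+r)^4 + D_5/(1+r)^5 + TV/(1+r)^5
    = 60147.43709 + 58633.94147 + 57158.53008 + 55720.24461 + 54318.15085 + 815582.98142 = 1101561.28553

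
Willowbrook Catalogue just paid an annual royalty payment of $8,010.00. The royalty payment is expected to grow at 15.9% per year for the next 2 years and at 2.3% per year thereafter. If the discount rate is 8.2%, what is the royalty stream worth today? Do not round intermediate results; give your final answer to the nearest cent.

$177126.67

D_1 = 9283.59000
D_2 = 10759.68081
Terminal value at year 2: TV = D_2×(1+g_2)/(r−g_2) = 11007.15347/0.059 = 186561.92320
P_0 = D_1/(1+r)^1 + D_2/(1+r)^2 + TV/(1+r)^2
    = 8580.02773 + 9190.62120 + 159356.02516 = 177126.67408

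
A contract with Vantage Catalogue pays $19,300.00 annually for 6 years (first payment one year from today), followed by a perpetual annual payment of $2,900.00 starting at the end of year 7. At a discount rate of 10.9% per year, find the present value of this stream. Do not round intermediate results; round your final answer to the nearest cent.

PV of 6-year annuity: $19,300.00 × [1 − (1+0.109)^−6] / 0.109 = 81885.13326
Perpetuity value at year 6: $2,900.00 / 0.109 = 26605.50459
PV of perpetuity: 26605.50459 / (1+0.109)^6 = 14301.52083
Total PV = 81885.13326 + 14301.52083 = 96186.65410

$96186.65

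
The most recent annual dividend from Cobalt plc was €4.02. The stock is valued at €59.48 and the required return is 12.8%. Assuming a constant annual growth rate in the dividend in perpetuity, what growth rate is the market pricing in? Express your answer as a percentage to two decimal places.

P = D₀(1+g)/(r−g) ⇒ P(r−g) = D₀(1+g) ⇒ g(P+D₀) = P·r − D₀
g = (P·r − D₀)/(P + D₀) = (€59.48×0.128 − €4.02) / (€59.48 + €4.02) = 0.056590

5.66%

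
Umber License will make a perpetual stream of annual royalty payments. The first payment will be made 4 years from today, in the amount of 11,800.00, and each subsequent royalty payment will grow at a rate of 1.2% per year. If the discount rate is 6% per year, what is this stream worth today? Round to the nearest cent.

206406.41

Value at end of year 3: C₁ / (r − g) = 11,800.00 / (0.06 − 0.012) = 245,833.3333
Discount to today: PV = 245,833.3333 / (1 + 0.06)^3 = 245,833.3333 / 1.191016 = 206,406.41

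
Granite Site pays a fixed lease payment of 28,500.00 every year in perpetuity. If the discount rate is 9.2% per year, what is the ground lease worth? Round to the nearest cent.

309782.61

Level perpetuity: PV = C / r = 28,500.00 / 0.092 = 309,782.61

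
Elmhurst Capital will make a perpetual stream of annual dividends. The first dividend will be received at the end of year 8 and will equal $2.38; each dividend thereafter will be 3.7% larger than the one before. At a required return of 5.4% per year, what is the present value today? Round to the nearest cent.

$96.88

Value at end of year 7: C₁ / (r − g) = $2.38 / (0.054 − 0.037) = $140.0000
Discount to today: PV = $140.0000 / (1 + 0.054)^7 = $140.0000 / 1.445055 = $96.88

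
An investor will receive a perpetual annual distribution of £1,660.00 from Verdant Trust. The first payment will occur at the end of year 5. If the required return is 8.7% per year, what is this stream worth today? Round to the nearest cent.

£13666.92

Value at end of year 4: C / r = £1,660.00 / 0.087 = £19,080.4598
Discount to today: PV = £19,080.4598 / (1 + 0.087)^4 = £19,080.4598 / 1.396105 = £13,666.92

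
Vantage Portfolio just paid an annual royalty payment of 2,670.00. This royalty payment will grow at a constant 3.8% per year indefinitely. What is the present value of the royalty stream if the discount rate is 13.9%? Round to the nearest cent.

D₁ = D₀ × (1 + g) = 2,670.00 × 1.038 = 2,771.4600
Growing perpetuity: P = D₁ / (r − g) = 2,771.4600 / (0.139 − 0.038) = 27,440.20

27440.20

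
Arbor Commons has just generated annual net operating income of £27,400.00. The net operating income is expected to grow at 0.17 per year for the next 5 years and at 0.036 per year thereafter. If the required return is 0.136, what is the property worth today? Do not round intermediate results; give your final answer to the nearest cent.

£478766.79

D_1 = 32058.00000
D_2 = 37507.86000
D_3 = 43884.19620
D_4 = 51344.50955
D_5 = 60073.07618
Terminal value at year 5: TV = D_5×(1+g_2)/(r−g_2) = 62235.70692/0.1 = 622357.06921
P_0 = D_1/(1+r)^1 + D_2/(1+r)^2 + D_3/(1+r)^3 + D_4/(1+r)^4 + D_5/(1+r)^5 + TV/(1+r)^5
    = 28220.07042 + 29064.68521 + 29934.57895 + 30830.50825 + 31753.25234 + 328963.69423 = 478766.78940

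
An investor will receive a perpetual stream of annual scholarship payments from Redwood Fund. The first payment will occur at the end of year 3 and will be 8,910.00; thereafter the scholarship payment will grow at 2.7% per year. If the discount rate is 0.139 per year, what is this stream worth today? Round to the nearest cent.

Value at end of year 2: C₁ / (r − g) = 8,910.00 / (0.139 − 0.027) = 79,553.5714
Discount to today: PV = 79,553.5714 / (1 + 0.139)^2 = 79,553.5714 / 1.297321 = 61,321.42

61321.42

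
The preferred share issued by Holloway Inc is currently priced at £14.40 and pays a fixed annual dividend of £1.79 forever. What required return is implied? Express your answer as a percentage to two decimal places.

P = C/r ⇒ r = C/P = £1.79/£14.40 = 0.124306

12.43%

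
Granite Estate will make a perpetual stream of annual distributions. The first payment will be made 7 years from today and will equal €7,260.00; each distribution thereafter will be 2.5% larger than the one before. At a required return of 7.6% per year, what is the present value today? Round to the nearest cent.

€91726.08

Value at end of year 6: C₁ / (r − g) = €7,260.00 / (0.076 − 0.025) = €142,352.9412
Discount to today: PV = €142,352.9412 / (1 + 0.076)^6 = €142,352.9412 / 1.551935 = €91,726.08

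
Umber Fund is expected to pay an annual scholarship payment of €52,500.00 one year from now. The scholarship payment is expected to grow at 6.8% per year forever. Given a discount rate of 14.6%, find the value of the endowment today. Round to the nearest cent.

€673076.92

Growing perpetuity: P = D₁ / (r − g) = €52,500.0000 / (0.146 − 0.068) = €673,076.92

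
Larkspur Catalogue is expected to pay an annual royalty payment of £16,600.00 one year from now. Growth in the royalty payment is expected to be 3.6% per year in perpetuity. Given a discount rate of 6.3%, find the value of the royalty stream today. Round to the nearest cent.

£614814.81

Growing perpetuity: P = D₁ / (r − g) = £16,600.0000 / (0.063 − 0.036) = £614,814.81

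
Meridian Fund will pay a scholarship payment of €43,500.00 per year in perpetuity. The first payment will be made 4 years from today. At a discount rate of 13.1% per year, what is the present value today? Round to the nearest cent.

€229525.08

Value at end of year 3: C / r = €43,500.00 / 0.131 = €332,061.0687
Discount to today: PV = €332,061.0687 / (1 + 0.131)^3 = €332,061.0687 / 1.446731 = €229,525.08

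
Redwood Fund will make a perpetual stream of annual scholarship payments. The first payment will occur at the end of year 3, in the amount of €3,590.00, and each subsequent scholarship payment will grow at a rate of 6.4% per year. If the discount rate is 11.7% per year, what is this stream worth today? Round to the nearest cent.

Value at end of year 2: C₁ / (r − g) = €3,590.00 / (0.117 − 0.064) = €67,735.8491
Discount to today: PV = €67,735.8491 / (1 + 0.117)^2 = €67,735.8491 / 1.247689 = €54,289.05

€54289.05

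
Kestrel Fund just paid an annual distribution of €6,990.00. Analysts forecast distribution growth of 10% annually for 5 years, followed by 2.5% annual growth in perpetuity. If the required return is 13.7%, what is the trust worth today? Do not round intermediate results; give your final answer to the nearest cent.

€85900.55

D_1 = 7689.00000
D_2 = 8457.90000
D_3 = 9303.69000
D_4 = 10234.05900
D_5 = 11257.46490
Terminal value at year 5: TV = D_5×(1+g_2)/(r−g_2) = 11538.90152/0.112 = 103025.90645
P_0 = D_1/(1+r)^1 + D_2/(1+r)^2 + D_3/(1+r)^3 + D_4/(1+r)^4 + D_5/(1+r)^5 + TV/(1+r)^5
    = 6762.53298 + 6542.46814 + 6329.56461 + 6123.58933 + 5924.31685 + 54218.07835 = 85900.55026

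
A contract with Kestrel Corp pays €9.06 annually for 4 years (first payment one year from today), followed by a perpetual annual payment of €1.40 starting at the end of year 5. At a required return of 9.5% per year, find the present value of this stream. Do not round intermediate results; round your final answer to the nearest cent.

PV of 4-year annuity: €9.06 × [1 − (1+0.095)^−4] / 0.095 = 29.03260
Perpetuity value at year 4: €1.40 / 0.095 = 14.73684
PV of perpetuity: 14.73684 / (1+0.095)^4 = 10.25057
Total PV = 29.03260 + 10.25057 = 39.28317

€39.28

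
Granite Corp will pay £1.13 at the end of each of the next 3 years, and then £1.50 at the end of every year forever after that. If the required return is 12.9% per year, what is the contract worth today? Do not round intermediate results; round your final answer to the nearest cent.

£10.75

PV of 3-year annuity: £1.13 × [1 − (1+0.129)^−3] / 0.129 = 2.67264
Perpetuity value at year 3: £1.50 / 0.129 = 11.62791
PV of perpetuity: 11.62791 / (1+0.129)^3 = 8.08016
Total PV = 2.67264 + 8.08016 = 10.75279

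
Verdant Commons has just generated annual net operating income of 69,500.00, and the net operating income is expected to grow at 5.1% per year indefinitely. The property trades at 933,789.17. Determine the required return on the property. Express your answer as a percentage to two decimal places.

12.92%

D₁ = 69,500.00 × 1.051 = 73,044.5000
P = D₁/(r − g) ⇒ r = D₁/P + g = 73,044.5000/933,789.17 + 0.051 = 0.078224 + 0.051 = 0.129224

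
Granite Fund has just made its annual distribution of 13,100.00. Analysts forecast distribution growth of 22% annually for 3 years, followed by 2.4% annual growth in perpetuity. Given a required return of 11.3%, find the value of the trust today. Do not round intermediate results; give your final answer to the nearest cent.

D_1 = 15982.00000
D_2 = 19498.04000
D_3 = 23787.60880
Terminal value at year 3: TV = D_3×(1+g_2)/(r−g_2) = 24358.51141/0.089 = 273691.13945
P_0 = D_1/(1+r)^1 + D_2/(1+r)^2 + D_3/(1+r)^3 + TV/(1+r)^3
    = 14359.38904 + 15739.85142 + 17253.02671 + 198506.73429 = 245859.00145

245859.00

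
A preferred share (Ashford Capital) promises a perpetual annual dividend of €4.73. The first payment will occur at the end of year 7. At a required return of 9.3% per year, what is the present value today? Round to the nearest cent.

Value at end of year 6: C / r = €4.73 / 0.093 = €50.8602
Discount to today: PV = €50.8602 / (1 + 0.093)^6 = €50.8602 / 1.704987 = €29.83

€29.83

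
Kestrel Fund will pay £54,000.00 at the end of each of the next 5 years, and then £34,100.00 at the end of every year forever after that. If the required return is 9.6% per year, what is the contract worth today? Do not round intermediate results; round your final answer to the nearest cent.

£431422.22

PV of 5-year annuity: £54,000.00 × [1 − (1+0.096)^−5] / 0.096 = 206811.55562
Perpetuity value at year 5: £34,100.00 / 0.096 = 355208.33333
PV of perpetuity: 355208.33333 / (1+0.096)^5 = 224610.66580
Total PV = 206811.55562 + 224610.66580 = 431422.22142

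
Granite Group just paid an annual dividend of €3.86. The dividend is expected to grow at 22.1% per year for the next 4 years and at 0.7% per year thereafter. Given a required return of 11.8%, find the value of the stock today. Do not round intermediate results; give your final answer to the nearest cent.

€69.16

D_1 = 4.71306
D_2 = 5.75465
D_3 = 7.02642
D_4 = 8.57926
Terminal value at year 4: TV = D_4×(1+g_2)/(r−g_2) = 8.63932/0.111 = 77.83169
P_0 = D_1/(1+r)^1 + D_2/(1+r)^2 + D_3/(1+r)^3 + D_4/(1+r)^4 + TV/(1+r)^4
    = 4.21562 + 4.60400 + 5.02816 + 5.49140 + 49.81834 = 69.15751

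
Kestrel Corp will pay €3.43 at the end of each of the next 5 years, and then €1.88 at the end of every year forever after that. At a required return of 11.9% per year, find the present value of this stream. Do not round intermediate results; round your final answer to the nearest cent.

€21.40

PV of 5-year annuity: €3.43 × [1 − (1+0.119)^−5] / 0.119 = 12.39507
Perpetuity value at year 5: €1.88 / 0.119 = 15.79832
PV of perpetuity: 15.79832 / (1+0.119)^5 = 9.00452
Total PV = 12.39507 + 9.00452 = 21.39959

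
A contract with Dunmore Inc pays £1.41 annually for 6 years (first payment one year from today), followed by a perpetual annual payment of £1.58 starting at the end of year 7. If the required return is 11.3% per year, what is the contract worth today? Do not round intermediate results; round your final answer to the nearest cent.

PV of 6-year annuity: £1.41 × [1 − (1+0.113)^−6] / 0.113 = 5.91386
Perpetuity value at year 6: £1.58 / 0.113 = 13.98230
PV of perpetuity: 13.98230 / (1+0.113)^6 = 7.35542
Total PV = 5.91386 + 7.35542 = 13.26928

£13.27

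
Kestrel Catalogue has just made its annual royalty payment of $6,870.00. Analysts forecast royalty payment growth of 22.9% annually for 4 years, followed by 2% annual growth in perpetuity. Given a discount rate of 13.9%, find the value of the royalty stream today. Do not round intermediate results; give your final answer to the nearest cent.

$113176.59

D_1 = 8443.23000
D_2 = 10376.72967
D_3 = 12753.00076
D_4 = 15673.43794
Terminal value at year 4: TV = D_4×(1+g_2)/(r−g_2) = 15986.90670/0.119 = 134343.75377
P_0 = D_1/(1+r)^1 + D_2/(1+r)^2 + D_3/(1+r)^3 + D_4/(1+r)^4 + TV/(1+r)^4
    = 7412.84460 + 7998.58298 + 8630.60446 + 9312.56618 + 79821.99586 = 113176.59409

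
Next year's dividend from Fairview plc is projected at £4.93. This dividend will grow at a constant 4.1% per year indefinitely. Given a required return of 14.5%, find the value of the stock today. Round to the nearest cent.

Growing perpetuity: P = D₁ / (r − g) = £4.9300 / (0.145 − 0.041) = £47.40

£47.40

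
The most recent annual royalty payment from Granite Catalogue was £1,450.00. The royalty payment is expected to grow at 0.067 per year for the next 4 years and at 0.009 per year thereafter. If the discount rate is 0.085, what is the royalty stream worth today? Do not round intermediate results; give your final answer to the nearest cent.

D_1 = 1547.15000
D_2 = 1650.80905
D_3 = 1761.41326
D_4 = 1879.42794
Terminal value at year 4: TV = D_4×(1+g_2)/(r−g_2) = 1896.34280/0.076 = 24951.87890
P_0 = D_1/(1+r)^1 + D_2/(1+r)^2 + D_3/(1+r)^3 + D_4/(1+r)^4 + TV/(1+r)^4
    = 1425.94470 + 1402.28848 + 1379.02470 + 1356.14687 + 18004.63415 = 23568.03891

£23568.04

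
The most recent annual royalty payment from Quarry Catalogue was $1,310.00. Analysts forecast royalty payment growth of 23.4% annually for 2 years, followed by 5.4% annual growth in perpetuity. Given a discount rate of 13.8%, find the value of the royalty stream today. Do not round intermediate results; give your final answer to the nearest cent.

$22288.47

D_1 = 1616.54000
D_2 = 1994.81036
Terminal value at year 2: TV = D_2×(1+g_2)/(r−g_2) = 2102.53012/0.084 = 25030.12047
P_0 = D_1/(1+r)^1 + D_2/(1+r)^2 + TV/(1+r)^2
    = 1420.50967 + 1540.34176 + 19327.62166 = 22288.47309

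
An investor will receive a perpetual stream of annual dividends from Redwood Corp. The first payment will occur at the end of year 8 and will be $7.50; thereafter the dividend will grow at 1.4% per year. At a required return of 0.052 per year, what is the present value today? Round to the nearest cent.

$138.41

Value at end of year 7: C₁ / (r − g) = $7.50 / (0.052 − 0.014) = $197.3684
Discount to today: PV = $197.3684 / (1 + 0.052)^7 = $197.3684 / 1.425969 = $138.41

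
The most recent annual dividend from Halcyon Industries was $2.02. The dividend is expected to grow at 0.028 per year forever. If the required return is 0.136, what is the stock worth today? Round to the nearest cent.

$19.23

D₁ = D₀ × (1 + g) = $2.02 × 1.028 = $2.0766
Growing perpetuity: P = D₁ / (r − g) = $2.0766 / (0.136 − 0.028) = $19.23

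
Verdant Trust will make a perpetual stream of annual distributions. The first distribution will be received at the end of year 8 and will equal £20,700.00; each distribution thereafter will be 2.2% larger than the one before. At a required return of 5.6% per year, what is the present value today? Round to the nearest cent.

£415761.24

Value at end of year 7: C₁ / (r − g) = £20,700.00 / (0.056 − 0.022) = £608,823.5294
Discount to today: PV = £608,823.5294 / (1 + 0.056)^7 = £608,823.5294 / 1.464359 = £415,761.24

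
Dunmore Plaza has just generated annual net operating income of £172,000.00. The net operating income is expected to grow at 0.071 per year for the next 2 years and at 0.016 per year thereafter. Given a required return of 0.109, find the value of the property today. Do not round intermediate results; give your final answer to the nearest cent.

£2079009.16

D_1 = 184212.00000
D_2 = 197291.05200
Terminal value at year 2: TV = D_2×(1+g_2)/(r−g_2) = 200447.70883/0.093 = 2155351.70787
P_0 = D_1/(1+r)^1 + D_2/(1+r)^2 + TV/(1+r)^2
    = 166106.40216 + 160414.74907 + 1752488.01134 = 2079009.16257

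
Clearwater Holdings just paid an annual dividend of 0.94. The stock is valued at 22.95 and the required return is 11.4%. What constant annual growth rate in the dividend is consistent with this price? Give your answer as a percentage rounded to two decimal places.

7.02%

P = D₀(1+g)/(r−g) ⇒ P(r−g) = D₀(1+g) ⇒ g(P+D₀) = P·r − D₀
g = (P·r − D₀)/(P + D₀) = (22.95×0.114 − 0.94) / (22.95 + 0.94) = 0.070167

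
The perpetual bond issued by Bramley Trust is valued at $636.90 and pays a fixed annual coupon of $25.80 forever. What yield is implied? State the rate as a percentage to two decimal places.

P = C/r ⇒ r = C/P = $25.80/$636.90 = 0.040509

4.05%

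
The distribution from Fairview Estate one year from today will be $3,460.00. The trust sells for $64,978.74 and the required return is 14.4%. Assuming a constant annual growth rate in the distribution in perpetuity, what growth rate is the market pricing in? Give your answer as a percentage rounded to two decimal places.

P = D₁/(r−g) ⇒ g = r − D₁/P = 0.144 − $3,460.00/$64,978.74 = 0.090752

9.08%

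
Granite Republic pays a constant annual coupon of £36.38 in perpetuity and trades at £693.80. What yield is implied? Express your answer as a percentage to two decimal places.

P = C/r ⇒ r = C/P = £36.38/£693.80 = 0.052436

5.24%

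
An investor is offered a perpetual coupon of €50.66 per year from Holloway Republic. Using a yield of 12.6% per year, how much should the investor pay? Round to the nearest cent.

€402.06

Level perpetuity: PV = C / r = €50.66 / 0.126 = €402.06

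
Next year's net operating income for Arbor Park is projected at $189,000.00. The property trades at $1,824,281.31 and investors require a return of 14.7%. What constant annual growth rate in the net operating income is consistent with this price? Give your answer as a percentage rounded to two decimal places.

4.34%

P = D₁/(r−g) ⇒ g = r − D₁/P = 0.147 − $189,000.00/$1,824,281.31 = 0.043398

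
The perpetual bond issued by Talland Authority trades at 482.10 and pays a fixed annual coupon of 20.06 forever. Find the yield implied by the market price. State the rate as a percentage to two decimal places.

P = C/r ⇒ r = C/P = 20.06/482.10 = 0.041610

4.16%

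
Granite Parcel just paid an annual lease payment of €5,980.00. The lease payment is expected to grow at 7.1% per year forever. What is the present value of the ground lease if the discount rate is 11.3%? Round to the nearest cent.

€152490.00

D₁ = D₀ × (1 + g) = €5,980.00 × 1.071 = €6,404.5800
Growing perpetuity: P = D₁ / (r − g) = €6,404.5800 / (0.113 − 0.071) = €152,490.00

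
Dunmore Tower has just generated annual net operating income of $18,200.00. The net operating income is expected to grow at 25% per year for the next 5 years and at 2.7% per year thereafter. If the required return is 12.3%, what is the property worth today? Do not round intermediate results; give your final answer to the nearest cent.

D_1 = 22750.00000
D_2 = 28437.50000
D_3 = 35546.87500
D_4 = 44433.59375
D_5 = 55541.99219
Terminal value at year 5: TV = D_5×(1+g_2)/(r−g_2) = 57041.62598/0.096 = 594183.60392
P_0 = D_1/(1+r)^1 + D_2/(1+r)^2 + D_3/(1+r)^3 + D_4/(1+r)^4 + D_5/(1+r)^5 + TV/(1+r)^5
    = 20258.23687 + 22549.23961 + 25099.33171 + 27937.81357 + 31097.29917 + 332676.31503 = 459618.23596

$459618.24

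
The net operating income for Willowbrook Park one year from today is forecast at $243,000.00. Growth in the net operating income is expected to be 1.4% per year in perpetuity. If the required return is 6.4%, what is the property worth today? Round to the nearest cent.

Growing perpetuity: P = D₁ / (r − g) = $243,000.0000 / (0.064 − 0.014) = $4,860,000.00

$4860000.00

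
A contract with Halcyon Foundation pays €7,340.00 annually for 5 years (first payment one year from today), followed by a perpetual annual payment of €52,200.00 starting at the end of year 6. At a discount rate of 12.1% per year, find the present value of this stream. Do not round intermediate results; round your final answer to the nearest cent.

PV of 5-year annuity: €7,340.00 × [1 − (1+0.121)^−5] / 0.121 = 26393.64084
Perpetuity value at year 5: €52,200.00 / 0.121 = 431404.95868
PV of perpetuity: 431404.95868 / (1+0.121)^5 = 243700.86445
Total PV = 26393.64084 + 243700.86445 = 270094.50529

€270094.51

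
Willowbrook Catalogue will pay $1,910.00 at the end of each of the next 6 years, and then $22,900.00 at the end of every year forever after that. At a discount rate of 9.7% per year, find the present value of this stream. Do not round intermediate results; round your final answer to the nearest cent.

$143856.22

PV of 6-year annuity: $1,910.00 × [1 − (1+0.097)^−6] / 0.097 = 8392.19362
Perpetuity value at year 6: $22,900.00 / 0.097 = 236082.47423
PV of perpetuity: 236082.47423 / (1+0.097)^6 = 135464.02722
Total PV = 8392.19362 + 135464.02722 = 143856.22083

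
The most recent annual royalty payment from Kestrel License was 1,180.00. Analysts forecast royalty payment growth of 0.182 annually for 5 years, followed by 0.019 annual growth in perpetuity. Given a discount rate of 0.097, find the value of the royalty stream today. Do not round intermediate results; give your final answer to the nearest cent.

29809.68

D_1 = 1394.76000
D_2 = 1648.60632
D_3 = 1948.65267
D_4 = 2303.30746
D_5 = 2722.50941
Terminal value at year 5: TV = D_5×(1+g_2)/(r−g_2) = 2774.23709/0.078 = 35567.14221
P_0 = D_1/(1+r)^1 + D_2/(1+r)^2 + D_3/(1+r)^3 + D_4/(1+r)^4 + D_5/(1+r)^5 + TV/(1+r)^5
    = 1271.43118 + 1369.94681 + 1476.09583 + 1590.46971 + 1713.70574 + 22388.02759 = 29809.67687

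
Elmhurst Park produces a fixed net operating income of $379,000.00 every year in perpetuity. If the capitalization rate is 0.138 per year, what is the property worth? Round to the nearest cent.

Level perpetuity: PV = C / r = $379,000.00 / 0.138 = $2,746,376.81

$2746376.81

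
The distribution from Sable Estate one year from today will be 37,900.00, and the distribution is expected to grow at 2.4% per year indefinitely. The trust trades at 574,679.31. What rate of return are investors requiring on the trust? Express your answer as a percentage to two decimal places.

P = D₁/(r − g) ⇒ r = D₁/P + g = 37,900.0000/574,679.31 + 0.024 = 0.065950 + 0.024 = 0.089950

8.99%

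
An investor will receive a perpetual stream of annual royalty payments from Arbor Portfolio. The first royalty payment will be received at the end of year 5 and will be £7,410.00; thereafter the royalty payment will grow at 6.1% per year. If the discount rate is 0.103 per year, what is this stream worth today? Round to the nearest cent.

£119197.42

Value at end of year 4: C₁ / (r − g) = £7,410.00 / (0.103 − 0.061) = £176,428.5714
Discount to today: PV = £176,428.5714 / (1 + 0.103)^4 = £176,428.5714 / 1.480137 = £119,197.42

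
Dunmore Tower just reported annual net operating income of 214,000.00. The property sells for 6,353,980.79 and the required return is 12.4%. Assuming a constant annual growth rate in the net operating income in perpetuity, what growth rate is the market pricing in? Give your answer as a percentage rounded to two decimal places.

P = D₀(1+g)/(r−g) ⇒ P(r−g) = D₀(1+g) ⇒ g(P+D₀) = P·r − D₀
g = (P·r − D₀)/(P + D₀) = (6,353,980.79×0.124 − 214,000.00) / (6,353,980.79 + 214,000.00) = 0.087377

8.74%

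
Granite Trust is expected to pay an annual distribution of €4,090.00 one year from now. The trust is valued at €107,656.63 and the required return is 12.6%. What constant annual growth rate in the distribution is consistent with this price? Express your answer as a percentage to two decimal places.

P = D₁/(r−g) ⇒ g = r − D₁/P = 0.126 − €4,090.00/€107,656.63 = 0.088009

8.80%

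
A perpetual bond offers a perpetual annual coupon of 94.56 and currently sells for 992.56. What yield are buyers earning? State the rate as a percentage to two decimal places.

P = C/r ⇒ r = C/P = 94.56/992.56 = 0.095269

9.53%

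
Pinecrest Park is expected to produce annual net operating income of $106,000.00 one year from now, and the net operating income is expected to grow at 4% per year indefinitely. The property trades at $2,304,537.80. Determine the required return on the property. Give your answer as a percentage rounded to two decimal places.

8.60%

P = D₁/(r − g) ⇒ r = D₁/P + g = $106,000.0000/$2,304,537.80 + 0.04 = 0.045996 + 0.04 = 0.085996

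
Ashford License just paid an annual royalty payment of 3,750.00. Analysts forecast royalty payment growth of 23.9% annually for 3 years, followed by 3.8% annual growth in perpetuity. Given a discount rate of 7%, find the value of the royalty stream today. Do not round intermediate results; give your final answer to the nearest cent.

204053.25

D_1 = 4646.25000
D_2 = 5756.70375
D_3 = 7132.55595
Terminal value at year 3: TV = D_3×(1+g_2)/(r−g_2) = 7403.59307/0.032 = 231362.28351
P_0 = D_1/(1+r)^1 + D_2/(1+r)^2 + D_3/(1+r)^3 + TV/(1+r)^3
    = 4342.28972 + 5028.12800 + 5822.29028 + 188860.54082 = 204053.24882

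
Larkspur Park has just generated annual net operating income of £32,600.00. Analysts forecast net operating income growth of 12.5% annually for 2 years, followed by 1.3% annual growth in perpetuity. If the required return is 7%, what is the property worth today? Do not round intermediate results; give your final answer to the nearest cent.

D_1 = 36675.00000
D_2 = 41259.37500
Terminal value at year 2: TV = D_2×(1+g_2)/(r−g_2) = 41795.74687/0.057 = 733258.71711
P_0 = D_1/(1+r)^1 + D_2/(1+r)^2 + TV/(1+r)^2
    = 34275.70093 + 36037.53603 + 640456.56136 = 710769.79833

£710769.80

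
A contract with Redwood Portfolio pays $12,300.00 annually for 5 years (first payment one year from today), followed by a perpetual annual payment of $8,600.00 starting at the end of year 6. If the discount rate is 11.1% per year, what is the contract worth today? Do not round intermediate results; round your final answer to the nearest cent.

PV of 5-year annuity: $12,300.00 × [1 − (1+0.111)^−5] / 0.111 = 45345.40898
Perpetuity value at year 5: $8,600.00 / 0.111 = 77477.47748
PV of perpetuity: 77477.47748 / (1+0.111)^5 = 45772.55738
Total PV = 45345.40898 + 45772.55738 = 91117.96636

$91117.97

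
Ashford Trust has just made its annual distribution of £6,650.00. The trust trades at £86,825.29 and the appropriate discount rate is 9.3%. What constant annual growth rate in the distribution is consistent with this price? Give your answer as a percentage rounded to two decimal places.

1.52%

P = D₀(1+g)/(r−g) ⇒ P(r−g) = D₀(1+g) ⇒ g(P+D₀) = P·r − D₀
g = (P·r − D₀)/(P + D₀) = (£86,825.29×0.093 − £6,650.00) / (£86,825.29 + £6,650.00) = 0.015242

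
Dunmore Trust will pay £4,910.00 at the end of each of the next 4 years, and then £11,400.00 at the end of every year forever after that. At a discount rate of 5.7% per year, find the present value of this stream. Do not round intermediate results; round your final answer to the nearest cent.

£177356.11

PV of 4-year annuity: £4,910.00 × [1 − (1+0.057)^−4] / 0.057 = 17131.19943
Perpetuity value at year 4: £11,400.00 / 0.057 = 200000.00000
PV of perpetuity: 200000.00000 / (1+0.057)^4 = 160224.91374
Total PV = 17131.19943 + 160224.91374 = 177356.11317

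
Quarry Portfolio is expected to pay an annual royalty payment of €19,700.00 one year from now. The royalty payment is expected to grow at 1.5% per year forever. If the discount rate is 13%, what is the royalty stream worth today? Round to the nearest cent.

€171304.35

Growing perpetuity: P = D₁ / (r − g) = €19,700.0000 / (0.13 − 0.015) = €171,304.35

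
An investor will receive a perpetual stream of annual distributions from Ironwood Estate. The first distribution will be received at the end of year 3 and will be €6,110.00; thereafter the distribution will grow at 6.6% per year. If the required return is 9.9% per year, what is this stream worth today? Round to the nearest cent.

Value at end of year 2: C₁ / (r − g) = €6,110.00 / (0.099 − 0.066) = €185,151.5152
Discount to today: PV = €185,151.5152 / (1 + 0.099)^2 = €185,151.5152 / 1.207801 = €153,296.38

€153296.38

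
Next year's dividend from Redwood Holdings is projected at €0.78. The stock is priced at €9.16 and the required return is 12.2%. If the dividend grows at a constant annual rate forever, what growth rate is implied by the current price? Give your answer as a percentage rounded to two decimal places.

P = D₁/(r−g) ⇒ g = r − D₁/P = 0.122 − €0.78/€9.16 = 0.036847

3.68%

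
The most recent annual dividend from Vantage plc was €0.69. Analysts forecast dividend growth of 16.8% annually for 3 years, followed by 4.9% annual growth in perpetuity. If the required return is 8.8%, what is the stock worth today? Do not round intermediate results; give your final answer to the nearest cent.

D_1 = 0.80592
D_2 = 0.94131
D_3 = 1.09946
Terminal value at year 3: TV = D_3×(1+g_2)/(r−g_2) = 1.15333/0.039 = 29.57253
P_0 = D_1/(1+r)^1 + D_2/(1+r)^2 + D_3/(1+r)^3 + TV/(1+r)^3
    = 0.74074 + 0.79520 + 0.85367 + 22.96158 = 25.35119

€25.35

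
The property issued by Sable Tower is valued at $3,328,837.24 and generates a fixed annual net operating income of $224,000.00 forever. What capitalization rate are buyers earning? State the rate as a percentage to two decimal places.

6.73%

P = C/r ⇒ r = C/P = $224,000.00/$3,328,837.24 = 0.067291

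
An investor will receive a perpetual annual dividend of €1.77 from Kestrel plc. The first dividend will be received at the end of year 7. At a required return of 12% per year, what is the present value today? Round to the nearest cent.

Value at end of year 6: C / r = €1.77 / 0.12 = €14.7500
Discount to today: PV = €14.7500 / (1 + 0.12)^6 = €14.7500 / 1.973823 = €7.47

€7.47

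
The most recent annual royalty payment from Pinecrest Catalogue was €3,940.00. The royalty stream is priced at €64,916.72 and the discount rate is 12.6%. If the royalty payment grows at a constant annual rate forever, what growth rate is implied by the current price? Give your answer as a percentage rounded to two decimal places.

P = D₀(1+g)/(r−g) ⇒ P(r−g) = D₀(1+g) ⇒ g(P+D₀) = P·r − D₀
g = (P·r − D₀)/(P + D₀) = (€64,916.72×0.126 − €3,940.00) / (€64,916.72 + €3,940.00) = 0.061570

6.16%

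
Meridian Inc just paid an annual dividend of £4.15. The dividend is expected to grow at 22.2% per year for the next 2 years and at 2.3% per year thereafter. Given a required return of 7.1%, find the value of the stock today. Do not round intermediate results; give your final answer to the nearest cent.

£125.28

D_1 = 5.07130
D_2 = 6.19713
Terminal value at year 2: TV = D_2×(1+g_2)/(r−g_2) = 6.33966/0.048 = 132.07630
P_0 = D_1/(1+r)^1 + D_2/(1+r)^2 + TV/(1+r)^2
    = 4.73511 + 5.40271 + 115.14523 = 125.28305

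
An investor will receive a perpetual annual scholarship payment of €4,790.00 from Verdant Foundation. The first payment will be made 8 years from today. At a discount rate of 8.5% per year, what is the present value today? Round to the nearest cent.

Value at end of year 7: C / r = €4,790.00 / 0.085 = €56,352.9412
Discount to today: PV = €56,352.9412 / (1 + 0.085)^7 = €56,352.9412 / 1.770142 = €31,835.26

€31835.26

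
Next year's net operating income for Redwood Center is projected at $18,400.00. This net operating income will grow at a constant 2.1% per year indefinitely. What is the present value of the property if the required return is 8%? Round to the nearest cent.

$311864.41

Growing perpetuity: P = D₁ / (r − g) = $18,400.0000 / (0.08 − 0.021) = $311,864.41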